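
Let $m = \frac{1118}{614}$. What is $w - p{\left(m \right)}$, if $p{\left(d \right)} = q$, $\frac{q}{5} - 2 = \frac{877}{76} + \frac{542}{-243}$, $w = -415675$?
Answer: $- \frac{7677730175}{18468} \approx -4.1573 \cdot 10^{5}$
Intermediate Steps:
$m = \frac{559}{307}$ ($m = 1118 \cdot \frac{1}{614} = \frac{559}{307} \approx 1.8208$)
$q = \frac{1044275}{18468}$ ($q = 10 + 5 \left(\frac{877}{76} + \frac{542}{-243}\right) = 10 + 5 \left(877 \cdot \frac{1}{76} + 542 \left(- \frac{1}{243}\right)\right) = 10 + 5 \left(\frac{877}{76} - \frac{542}{243}\right) = 10 + 5 \cdot \frac{171919}{18468} = 10 + \frac{859595}{18468} = \frac{1044275}{18468} \approx 56.545$)
$p{\left(d \right)} = \frac{1044275}{18468}$
$w - p{\left(m \right)} = -415675 - \frac{1044275}{18468} = - \frac{7677730175}{18468}$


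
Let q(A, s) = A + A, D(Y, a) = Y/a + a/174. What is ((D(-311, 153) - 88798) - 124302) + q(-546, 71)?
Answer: -1900750043/8874 ≈ -2.1419e+5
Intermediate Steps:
D(Y, a) = a/174 + Y/a (D(Y, a) = Y/a + a*(1/174) = Y/a + a/174 = a/174 + Y/a)
q(A, s) = 2*A
((D(-311, 153) - 88798) - 124302) + q(-546, 71) = ((((1/174)*153 - 311/153) - 88798) - 124302) + 2*(-546) = (((51/58 - 311*1/153) - 88798) - 124302) - 1092 = (((51/58 - 311/153) - 88798) - 124302) - 1092 = ((-10235/8874 - 88798) - 124302) - 1092 = (-788003687/8874 - 124302) - 1092 = -1891059635/8874 - 1092 = -1900750043/8874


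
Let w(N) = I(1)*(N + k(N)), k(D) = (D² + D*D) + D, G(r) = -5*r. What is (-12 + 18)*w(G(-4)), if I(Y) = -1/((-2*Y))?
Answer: 2520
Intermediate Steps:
I(Y) = 1/(2*Y) (I(Y) = -(-1)/(2*Y) = 1/(2*Y))
k(D) = D + 2*D² (k(D) = (D² + D²) + D = 2*D² + D = D + 2*D²)
w(N) = N/2 + N*(1 + 2*N)/2 (w(N) = ((½)/1)*(N + N*(1 + 2*N)) = ((½)*1)*(N + N*(1 + 2*N)) = (N + N*(1 + 2*N))/2 = N/2 + N*(1 + 2*N)/2)
(-12 + 18)*w(G(-4)) = (-12 + 18)*((-5*(-4))*(1 - 5*(-4))) = 6*(20*(1 + 20)) = 6*(20*21) = 6*420 = 2520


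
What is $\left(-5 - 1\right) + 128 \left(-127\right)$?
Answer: $-16262$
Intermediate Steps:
$\left(-5 - 1\right) + 128 \left(-127\right) = \left(-5 - 1\right) - 16256 = -6 - 16256 = -16262$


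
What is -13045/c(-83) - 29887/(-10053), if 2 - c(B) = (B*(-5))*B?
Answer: 898376104/346295691 ≈ 2.5942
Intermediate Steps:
c(B) = 2 + 5*B² (c(B) = 2 - B*(-5)*B = 2 - (-5*B)*B = 2 - (-5)*B² = 2 + 5*B²)
-13045/c(-83) - 29887/(-10053) = -13045/(2 + 5*(-83)²) - 29887/(-10053) = -13045/(2 + 5*6889) - 29887*(-1/10053) = -13045/(2 + 34445) + 29887/10053 = -13045/34447 + 29887/10053 = 898376104/346295691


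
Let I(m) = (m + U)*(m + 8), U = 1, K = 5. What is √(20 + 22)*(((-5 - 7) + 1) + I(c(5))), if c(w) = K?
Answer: 67*√42 ≈ 434.21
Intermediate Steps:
c(w) = 5
I(m) = (1 + m)*(8 + m) (I(m) = (m + 1)*(m + 8) = (1 + m)*(8 + m))
√(20 + 22)*(((-5 - 7) + 1) + I(c(5))) = √(20 + 22)*(((-5 - 7) + 1) + (8 + 5² + 9*5)) = √42*((-12 + 1) + (8 + 25 + 45)) = √42*(-11 + 78) = √42*67 = 67*√42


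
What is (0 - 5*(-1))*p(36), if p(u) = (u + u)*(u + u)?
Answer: 25920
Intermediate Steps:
p(u) = 4*u² (p(u) = (2*u)*(2*u) = 4*u²)
(0 - 5*(-1))*p(36) = (0 - 5*(-1))*(4*36²) = (0 + 5)*(4*1296) = 5*5184 = 25920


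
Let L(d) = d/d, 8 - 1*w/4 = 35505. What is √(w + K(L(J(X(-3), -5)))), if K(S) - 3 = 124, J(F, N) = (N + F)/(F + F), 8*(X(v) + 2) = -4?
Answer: I*√141861 ≈ 376.64*I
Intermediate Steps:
X(v) = -5/2 (X(v) = -2 + (⅛)*(-4) = -2 - ½ = -5/2)
w = -141988 (w = 32 - 4*35505 = 32 - 142020 = -141988)
J(F, N) = (F + N)/(2*F) (J(F, N) = (F + N)/((2*F)) = (F + N)*(1/(2*F)) = (F + N)/(2*F))
L(d) = 1
K(S) = 127 (K(S) = 3 + 124 = 127)
√(w + K(L(J(X(-3), -5)))) = √(-141988 + 127) = √(-141861) = I*√141861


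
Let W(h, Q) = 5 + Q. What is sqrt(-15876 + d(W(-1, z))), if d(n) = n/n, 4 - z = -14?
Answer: 5*I*sqrt(635) ≈ 126.0*I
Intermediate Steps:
z = 18 (z = 4 - 1*(-14) = 4 + 14 = 18)
d(n) = 1
sqrt(-15876 + d(W(-1, z))) = sqrt(-15876 + 1) = sqrt(-15875) = 5*I*sqrt(635)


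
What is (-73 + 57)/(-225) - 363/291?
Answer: -25673/21825 ≈ -1.1763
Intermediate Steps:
(-73 + 57)/(-225) - 363/291 = -16*(-1/225) - 363*1/291 = 16/225 - 121/97 = -25673/21825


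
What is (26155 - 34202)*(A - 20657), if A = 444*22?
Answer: 87623783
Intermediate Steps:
A = 9768
(26155 - 34202)*(A - 20657) = (26155 - 34202)*(9768 - 20657) = -8047*(-10889) = 87623783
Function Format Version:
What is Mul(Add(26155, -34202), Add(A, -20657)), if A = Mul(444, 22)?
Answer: 87623783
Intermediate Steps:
A = 9768
Mul(Add(26155, -34202), Add(A, -20657)) = Mul(Add(26155, -34202), Add(9768, -20657)) = Mul(-8047, -10889) = 87623783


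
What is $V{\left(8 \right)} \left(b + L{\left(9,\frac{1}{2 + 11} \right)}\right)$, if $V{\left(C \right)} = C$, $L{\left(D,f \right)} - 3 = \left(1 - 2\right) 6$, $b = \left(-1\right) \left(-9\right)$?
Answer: $48$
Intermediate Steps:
$b = 9$
$L{\left(D,f \right)} = -3$ ($L{\left(D,f \right)} = 3 + \left(1 - 2\right) 6 = 3 - 6 = -3$)
$V{\left(8 \right)} \left(b + L{\left(9,\frac{1}{2 + 11} \right)}\right) = 8 \left(9 - 3\right) = 8 \cdot 6 = 48$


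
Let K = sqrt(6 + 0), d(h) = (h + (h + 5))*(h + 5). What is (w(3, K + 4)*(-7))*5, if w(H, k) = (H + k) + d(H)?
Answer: -3325 - 35*sqrt(6) ≈ -3410.7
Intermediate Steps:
d(h) = (5 + h)*(5 + 2*h) (d(h) = (h + (5 + h))*(5 + h) = (5 + 2*h)*(5 + h) = (5 + h)*(5 + 2*h))
K = sqrt(6) ≈ 2.4495
w(H, k) = 25 + k + 2*H**2 + 16*H (w(H, k) = (H + k) + (25 + 2*H**2 + 15*H) = 25 + k + 2*H**2 + 16*H)
(w(3, K + 4)*(-7))*5 = ((25 + (sqrt(6) + 4) + 2*3**2 + 16*3)*(-7))*5 = ((25 + (4 + sqrt(6)) + 2*9 + 48)*(-7))*5 = ((25 + (4 + sqrt(6)) + 18 + 48)*(-7))*5 = ((95 + sqrt(6))*(-7))*5 = (-665 - 7*sqrt(6))*5 = -3325 - 35*sqrt(6)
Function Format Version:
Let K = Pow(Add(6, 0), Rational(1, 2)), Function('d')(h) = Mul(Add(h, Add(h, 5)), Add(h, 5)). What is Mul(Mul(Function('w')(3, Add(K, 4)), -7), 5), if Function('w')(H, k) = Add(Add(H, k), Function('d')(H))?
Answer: Add(-3325, Mul(-35, Pow(6, Rational(1, 2)))) ≈ -3410.7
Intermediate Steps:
Function('d')(h) = Mul(Add(5, h), Add(5, Mul(2, h))) (Function('d')(h) = Mul(Add(h, Add(5, h)), Add(5, h)) = Mul(Add(5, Mul(2, h)), Add(5, h)) = Mul(Add(5, h), Add(5, Mul(2, h))))
K = Pow(6, Rational(1, 2)) ≈ 2.4495
Function('w')(H, k) = Add(25, k, Mul(2, Pow(H, 2)), Mul(16, H)) (Function('w')(H, k) = Add(Add(H, k), Add(25, Mul(2, Pow(H, 2)), Mul(15, H))) = Add(25, k, Mul(2, Pow(H, 2)), Mul(16, H)))
Mul(Mul(Function('w')(3, Add(K, 4)), -7), 5) = Mul(Mul(Add(25, Add(Pow(6, Rational(1, 2)), 4), Mul(2, Pow(3, 2)), Mul(16, 3)), -7), 5) = Mul(Mul(Add(25, Add(4, Pow(6, Rational(1, 2))), Mul(2, 9), 48), -7), 5) = Mul(Mul(Add(25, Add(4, Pow(6, Rational(1, 2))), 18, 48), -7), 5) = Mul(Mul(Add(95, Pow(6, Rational(1, 2))), -7), 5) = Mul(Add(-665, Mul(-7, Pow(6, Rational(1, 2)))), 5) = Add(-3325, Mul(-35, Pow(6, Rational(1, 2))))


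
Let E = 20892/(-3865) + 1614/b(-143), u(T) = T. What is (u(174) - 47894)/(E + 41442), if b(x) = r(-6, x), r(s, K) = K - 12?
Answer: -1429392950/1240869489 ≈ -1.1519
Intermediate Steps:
r(s, K) = -12 + K
b(x) = -12 + x
E = -1895274/119815 (E = 20892/(-3865) + 1614/(-12 - 143) = 20892*(-1/3865) + 1614/(-155) = -20892/3865 + 1614*(-1/155) = -20892/3865 - 1614/155 = -1895274/119815 ≈ -15.818)
(u(174) - 47894)/(E + 41442) = (174 - 47894)/(-1895274/119815 + 41442) = -47720/4963477956/119815 = -47720*119815/4963477956 = -1429392950/1240869489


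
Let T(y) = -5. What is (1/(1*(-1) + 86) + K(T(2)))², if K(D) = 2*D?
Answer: 720801/7225 ≈ 99.765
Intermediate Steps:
(1/(1*(-1) + 86) + K(T(2)))² = (1/(1*(-1) + 86) + 2*(-5))² = (1/(-1 + 86) - 10)² = (1/85 - 10)² = (-849/85)² = 720801/7225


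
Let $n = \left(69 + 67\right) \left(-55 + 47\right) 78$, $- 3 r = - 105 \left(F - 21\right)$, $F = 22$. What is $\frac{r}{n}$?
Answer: $- \frac{35}{84864} \approx -0.00041242$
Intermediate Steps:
$r = 35$ ($r = - \frac{\left(-105\right) \left(22 - 21\right)}{3} = - \frac{\left(-105\right) 1}{3} = \left(- \frac{1}{3}\right) \left(-105\right) = 35$)
$n = -84864$ ($n = 136 \left(-8\right) 78 = \left(-1088\right) 78 = -84864$)
$\frac{r}{n} = \frac{35}{-84864} = 35 \left(- \frac{1}{84864}\right) = - \frac{35}{84864}$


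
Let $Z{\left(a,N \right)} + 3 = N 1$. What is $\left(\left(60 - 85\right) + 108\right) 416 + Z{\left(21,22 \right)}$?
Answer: $34547$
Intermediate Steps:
$Z{\left(a,N \right)} = -3 + N$ ($Z{\left(a,N \right)} = -3 + N 1 = -3 + N$)
$\left(\left(60 - 85\right) + 108\right) 416 + Z{\left(21,22 \right)} = \left(\left(60 - 85\right) + 108\right) 416 + \left(-3 + 22\right) = \left(-25 + 108\right) 416 + 19 = 83 \cdot 416 + 19 = 34528 + 19 = 34547$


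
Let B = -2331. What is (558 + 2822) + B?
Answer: 1049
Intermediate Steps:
(558 + 2822) + B = (558 + 2822) - 2331 = 3380 - 2331 = 1049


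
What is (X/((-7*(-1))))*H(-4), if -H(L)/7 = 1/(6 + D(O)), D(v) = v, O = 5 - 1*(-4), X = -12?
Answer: ⅘ ≈ 0.80000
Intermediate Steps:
O = 9 (O = 5 + 4 = 9)
H(L) = -7/15 (H(L) = -7/(6 + 9) = -7/15)
(X/((-7*(-1))))*H(-4) = -12/((-7*(-1)))*(-7/15) = -12/7*(-7/15) = ⅘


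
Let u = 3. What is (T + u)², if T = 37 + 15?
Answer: 3025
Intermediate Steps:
T = 52
(T + u)² = (52 + 3)² = 55² = 3025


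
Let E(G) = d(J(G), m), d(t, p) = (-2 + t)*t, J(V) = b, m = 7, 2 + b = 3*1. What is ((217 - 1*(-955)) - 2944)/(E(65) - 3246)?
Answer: 1772/3247 ≈ 0.54573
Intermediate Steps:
b = 1 (b = -2 + 3*1 = -2 + 3 = 1)
J(V) = 1
d(t, p) = t*(-2 + t)
E(G) = -1 (E(G) = 1*(-2 + 1) = 1*(-1) = -1)
((217 - 1*(-955)) - 2944)/(E(65) - 3246) = ((217 - 1*(-955)) - 2944)/(-1 - 3246) = ((217 + 955) - 2944)/(-3247) = (1172 - 2944)*(-1/3247) = -1772*(-1/3247) = 1772/3247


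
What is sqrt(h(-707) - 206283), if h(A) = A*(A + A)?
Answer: sqrt(793415) ≈ 890.74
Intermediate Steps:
h(A) = 2*A**2 (h(A) = A*(2*A) = 2*A**2)
sqrt(h(-707) - 206283) = sqrt(2*(-707)**2 - 206283) = sqrt(2*499849 - 206283) = sqrt(999698 - 206283) = sqrt(793415)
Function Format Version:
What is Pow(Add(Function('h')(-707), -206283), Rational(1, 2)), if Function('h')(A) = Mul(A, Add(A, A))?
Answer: Pow(793415, Rational(1, 2)) ≈ 890.74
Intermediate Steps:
Function('h')(A) = Mul(2, Pow(A, 2)) (Function('h')(A) = Mul(A, Mul(2, A)) = Mul(2, Pow(A, 2)))
Pow(Add(Function('h')(-707), -206283), Rational(1, 2)) = Pow(Add(Mul(2, Pow(-707, 2)), -206283), Rational(1, 2)) = Pow(Add(Mul(2, 499849), -206283), Rational(1, 2)) = Pow(Add(999698, -206283), Rational(1, 2)) = Pow(793415, Rational(1, 2))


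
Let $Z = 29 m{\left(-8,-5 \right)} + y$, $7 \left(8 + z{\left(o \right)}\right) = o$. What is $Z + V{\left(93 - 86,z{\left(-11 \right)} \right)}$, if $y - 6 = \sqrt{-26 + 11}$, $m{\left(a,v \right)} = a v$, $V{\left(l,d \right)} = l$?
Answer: $1173 + i \sqrt{15} \approx 1173.0 + 3.873 i$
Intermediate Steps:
$z{\left(o \right)} = -8 + \frac{o}{7}$
$y = 6 + i \sqrt{15}$ ($y = 6 + \sqrt{-26 + 11} = 6 + \sqrt{-15} = 6 + i \sqrt{15} \approx 6.0 + 3.873 i$)
$Z = 1166 + i \sqrt{15}$ ($Z = 29 \left(\left(-8\right) \left(-5\right)\right) + \left(6 + i \sqrt{15}\right) = 29 \cdot 40 + \left(6 + i \sqrt{15}\right) = 1160 + \left(6 + i \sqrt{15}\right) = 1166 + i \sqrt{15} \approx 1166.0 + 3.873 i$)
$Z + V{\left(93 - 86,z{\left(-11 \right)} \right)} = \left(1166 + i \sqrt{15}\right) + \left(93 - 86\right) = \left(1166 + i \sqrt{15}\right) + 7 = 1173 + i \sqrt{15}$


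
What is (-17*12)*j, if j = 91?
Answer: -18564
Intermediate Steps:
(-17*12)*j = -17*12*91 = -204*91 = -18564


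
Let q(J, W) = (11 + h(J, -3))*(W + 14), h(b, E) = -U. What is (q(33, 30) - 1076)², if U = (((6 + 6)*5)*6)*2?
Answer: 1041481984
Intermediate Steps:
U = 720 (U = ((12*5)*6)*2 = (60*6)*2 = 360*2 = 720)
h(b, E) = -720 (h(b, E) = -1*720 = -720)
q(J, W) = -9926 - 709*W (q(J, W) = (11 - 720)*(W + 14) = -709*(14 + W) = -9926 - 709*W)
(q(33, 30) - 1076)² = ((-9926 - 709*30) - 1076)² = ((-9926 - 21270) - 1076)² = (-31196 - 1076)² = (-32272)² = 1041481984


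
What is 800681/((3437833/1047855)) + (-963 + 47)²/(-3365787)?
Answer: 2474920503428057/10141116231 ≈ 2.4405e+5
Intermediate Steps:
800681/((3437833/1047855)) + (-963 + 47)²/(-3365787) = 800681/((3437833*(1/1047855))) + (-916)²*(-1/3365787) = 800681/(3437833/1047855) + 839056*(-1/3365787) = 800681*(1047855/3437833) - 839056/3365787 = 119856798465/491119 - 839056/3365787 = 2474920503428057/10141116231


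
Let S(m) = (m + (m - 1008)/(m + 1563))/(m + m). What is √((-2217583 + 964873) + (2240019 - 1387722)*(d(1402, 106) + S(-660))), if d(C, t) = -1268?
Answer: 2*I*√74103743494923065/16555 ≈ 32887.0*I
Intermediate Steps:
S(m) = (m + (-1008 + m)/(1563 + m))/(2*m) (S(m) = (m + (-1008 + m)/(1563 + m))/((2*m)) = (m + (-1008 + m)/(1563 + m))*(1/(2*m)) = (m + (-1008 + m)/(1563 + m))/(2*m))
√((-2217583 + 964873) + (2240019 - 1387722)*(d(1402, 106) + S(-660))) = √((-2217583 + 964873) + (2240019 - 1387722)*(-1268 + (½)*(-1008 + (-660)² + 1564*(-660))/(-660*(1563 - 660)))) = √(-1252710 + 852297*(-1268 + (½)*(-1/660)*(-1008 + 435600 - 1032240)/903)) = √(-1252710 + 852297*(-1268 + (½)*(-1/660)*(1/903)*(-597648))) = √(-1252710 + 852297*(-1268 + 24902/49665)) = √(-1252710 + 852297*(-62950318/49665)) = √(-1252710 - 17884122393482/16555) = √(-17904861007532/16555) = 2*I*√74103743494923065/16555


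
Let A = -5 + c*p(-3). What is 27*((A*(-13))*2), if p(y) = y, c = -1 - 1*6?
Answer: -11232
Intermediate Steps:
c = -7 (c = -1 - 6 = -7)
A = 16 (A = -5 - 7*(-3) = -5 + 21 = 16)
27*((A*(-13))*2) = 27*((16*(-13))*2) = 27*(-208*2) = 27*(-416) = -11232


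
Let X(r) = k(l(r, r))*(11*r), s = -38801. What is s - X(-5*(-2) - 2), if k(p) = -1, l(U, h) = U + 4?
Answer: -38713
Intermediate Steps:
l(U, h) = 4 + U
X(r) = -11*r
s - X(-5*(-2) - 2) = -38801 - (-11)*(-5*(-2) - 2) = -38801 - (-11)*(10 - 2) = -38801 - (-11)*8 = -38801 - 1*(-88) = -38801 + 88 = -38713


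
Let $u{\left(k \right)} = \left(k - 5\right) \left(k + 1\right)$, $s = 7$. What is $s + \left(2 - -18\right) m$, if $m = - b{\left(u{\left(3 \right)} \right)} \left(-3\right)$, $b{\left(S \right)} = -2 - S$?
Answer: $367$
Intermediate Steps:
$u{\left(k \right)} = \left(1 + k\right) \left(-5 + k\right)$ ($u{\left(k \right)} = \left(-5 + k\right) \left(1 + k\right) = \left(1 + k\right) \left(-5 + k\right)$)
$m = 18$ ($m = - (-2 - \left(-5 + 3^{2} - 12\right)) \left(-3\right) = - (-2 - \left(-5 + 9 - 12\right)) \left(-3\right) = - (-2 - -8) \left(-3\right) = - (-2 + 8) \left(-3\right) = \left(-1\right) 6 \left(-3\right) = \left(-6\right) \left(-3\right) = 18$)
$s + \left(2 - -18\right) m = 7 + \left(2 - -18\right) 18 = 7 + \left(2 + 18\right) 18 = 7 + 20 \cdot 18 = 7 + 360 = 367$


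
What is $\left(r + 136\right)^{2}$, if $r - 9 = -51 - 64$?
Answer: $900$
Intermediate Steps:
$r = -106$ ($r = 9 - 115 = -106$)
$\left(r + 136\right)^{2} = \left(-106 + 136\right)^{2} = 30^{2} = 900$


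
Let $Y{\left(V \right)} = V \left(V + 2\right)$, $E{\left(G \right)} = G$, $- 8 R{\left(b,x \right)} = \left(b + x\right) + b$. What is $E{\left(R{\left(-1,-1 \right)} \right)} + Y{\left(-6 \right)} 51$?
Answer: $\frac{9795}{8} \approx 1224.4$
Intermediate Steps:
$R{\left(b,x \right)} = - \frac{b}{4} - \frac{x}{8}$ ($R{\left(b,x \right)} = - \frac{\left(b + x\right) + b}{8} = - \frac{x + 2 b}{8} = - \frac{b}{4} - \frac{x}{8}$)
$Y{\left(V \right)} = V \left(2 + V\right)$
$E{\left(R{\left(-1,-1 \right)} \right)} + Y{\left(-6 \right)} 51 = \left(\left(- \frac{1}{4}\right) \left(-1\right) - - \frac{1}{8}\right) + - 6 \left(2 - 6\right) 51 = \left(\frac{1}{4} + \frac{1}{8}\right) + \left(-6\right) \left(-4\right) 51 = \frac{3}{8} + 24 \cdot 51 = \frac{3}{8} + 1224 = \frac{9795}{8}$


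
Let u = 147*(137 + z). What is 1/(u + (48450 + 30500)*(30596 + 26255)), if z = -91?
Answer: 1/4488393212 ≈ 2.2280e-10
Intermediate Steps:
u = 6762 (u = 147*(137 - 91) = 147*46 = 6762)
1/(u + (48450 + 30500)*(30596 + 26255)) = 1/(6762 + (48450 + 30500)*(30596 + 26255)) = 1/(6762 + 78950*56851) = 1/(6762 + 4488386450) = 1/4488393212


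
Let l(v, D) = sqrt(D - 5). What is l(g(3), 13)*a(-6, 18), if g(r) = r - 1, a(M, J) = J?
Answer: 36*sqrt(2) ≈ 50.912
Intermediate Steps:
g(r) = -1 + r
l(v, D) = sqrt(-5 + D)
l(g(3), 13)*a(-6, 18) = sqrt(-5 + 13)*18 = sqrt(8)*18 = (2*sqrt(2))*18 = 36*sqrt(2)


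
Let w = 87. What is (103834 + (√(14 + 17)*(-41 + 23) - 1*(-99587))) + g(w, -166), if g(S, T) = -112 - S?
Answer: 203222 - 18*√31 ≈ 2.0312e+5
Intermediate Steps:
(103834 + (√(14 + 17)*(-41 + 23) - 1*(-99587))) + g(w, -166) = (103834 + (√(14 + 17)*(-41 + 23) - 1*(-99587))) + (-112 - 1*87) = (103834 + (√31*(-18) + 99587)) + (-112 - 87) = (103834 + (-18*√31 + 99587)) - 199 = (103834 + (99587 - 18*√31)) - 199 = (203421 - 18*√31) - 199 = 203222 - 18*√31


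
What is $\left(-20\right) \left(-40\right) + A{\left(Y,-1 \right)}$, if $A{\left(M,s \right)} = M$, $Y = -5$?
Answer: $795$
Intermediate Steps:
$\left(-20\right) \left(-40\right) + A{\left(Y,-1 \right)} = \left(-20\right) \left(-40\right) - 5 = 800 - 5 = 795$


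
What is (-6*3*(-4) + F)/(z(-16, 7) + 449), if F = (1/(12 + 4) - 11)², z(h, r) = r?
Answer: 49057/116736 ≈ 0.42024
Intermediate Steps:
F = 30625/256 (F = (1/16 - 11)² = (-175/16)² = 30625/256 ≈ 119.63)
(-6*3*(-4) + F)/(z(-16, 7) + 449) = (-6*3*(-4) + 30625/256)/(7 + 449) = (-18*(-4) + 30625/256)/456 = (-1*(-72) + 30625/256)*(1/456) = (72 + 30625/256)*(1/456) = (49057/256)*(1/456) = 49057/116736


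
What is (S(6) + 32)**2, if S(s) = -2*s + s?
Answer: 676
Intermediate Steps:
S(s) = -s
(S(6) + 32)**2 = (-1*6 + 32)**2 = (-6 + 32)**2 = 26**2 = 676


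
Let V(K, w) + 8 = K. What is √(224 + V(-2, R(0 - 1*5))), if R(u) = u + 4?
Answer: √214 ≈ 14.629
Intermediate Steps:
R(u) = 4 + u
V(K, w) = -8 + K
√(224 + V(-2, R(0 - 1*5))) = √(224 + (-8 - 2)) = √(224 - 10) = √214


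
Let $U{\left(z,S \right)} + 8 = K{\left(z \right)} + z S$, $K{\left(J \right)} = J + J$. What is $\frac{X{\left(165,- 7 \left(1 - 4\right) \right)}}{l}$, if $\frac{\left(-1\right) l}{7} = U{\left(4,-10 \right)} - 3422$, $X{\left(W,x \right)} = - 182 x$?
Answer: $- \frac{91}{577} \approx -0.15771$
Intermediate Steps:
$K{\left(J \right)} = 2 J$
$U{\left(z,S \right)} = -8 + 2 z + S z$ ($U{\left(z,S \right)} = -8 + \left(2 z + z S\right) = -8 + \left(2 z + S z\right) = -8 + 2 z + S z$)
$l = 24234$ ($l = - 7 \left(\left(-8 + 2 \cdot 4 - 40\right) - 3422\right) = - 7 \left(\left(-8 + 8 - 40\right) - 3422\right) = - 7 \left(-40 - 3422\right) = \left(-7\right) \left(-3462\right) = 24234$)
$\frac{X{\left(165,- 7 \left(1 - 4\right) \right)}}{l} = \frac{\left(-182\right) \left(- 7 \left(1 - 4\right)\right)}{24234} = - 182 \left(\left(-7\right) \left(-3\right)\right) \frac{1}{24234} = \left(-182\right) 21 \cdot \frac{1}{24234} = \left(-3822\right) \frac{1}{24234} = - \frac{91}{577}$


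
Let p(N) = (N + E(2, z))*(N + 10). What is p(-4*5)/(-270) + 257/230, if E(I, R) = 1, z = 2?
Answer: 2569/6210 ≈ 0.41369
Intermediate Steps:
p(N) = (1 + N)*(10 + N) (p(N) = (N + 1)*(N + 10) = (1 + N)*(10 + N))
p(-4*5)/(-270) + 257/230 = (10 + (-4*5)**2 + 11*(-4*5))/(-270) + 257/230 = (10 + (-20)**2 + 11*(-20))*(-1/270) + 257*(1/230) = (10 + 400 - 220)*(-1/270) + 257/230 = 190*(-1/270) + 257/230 = -19/27 + 257/230 = 2569/6210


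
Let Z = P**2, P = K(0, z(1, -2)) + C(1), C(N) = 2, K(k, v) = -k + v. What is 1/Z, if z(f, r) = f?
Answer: 1/9 ≈ 0.11111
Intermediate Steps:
K(k, v) = v - k
P = 3 (P = (1 - 1*0) + 2 = (1 + 0) + 2 = 1 + 2 = 3)
Z = 9 (Z = 3**2 = 9)
1/Z = 1/9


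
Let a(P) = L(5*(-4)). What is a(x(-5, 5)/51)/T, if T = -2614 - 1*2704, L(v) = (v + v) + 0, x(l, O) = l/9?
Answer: 20/2659 ≈ 0.0075216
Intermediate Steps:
x(l, O) = l/9 (x(l, O) = l*(⅑) = l/9)
L(v) = 2*v (L(v) = 2*v + 0 = 2*v)
T = -5318 (T = -2614 - 2704 = -5318)
a(P) = -40 (a(P) = 2*(5*(-4)) = 2*(-20) = -40)
a(x(-5, 5)/51)/T = -40/(-5318) = -40*(-1/5318) = 20/2659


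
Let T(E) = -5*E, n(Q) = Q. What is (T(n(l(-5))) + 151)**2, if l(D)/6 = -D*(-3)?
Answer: 361201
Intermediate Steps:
l(D) = 18*D (l(D) = 6*(-D*(-3)) = 6*(3*D) = 18*D)
(T(n(l(-5))) + 151)**2 = (-90*(-5) + 151)**2 = (-5*(-90) + 151)**2 = (450 + 151)**2 = 601**2 = 361201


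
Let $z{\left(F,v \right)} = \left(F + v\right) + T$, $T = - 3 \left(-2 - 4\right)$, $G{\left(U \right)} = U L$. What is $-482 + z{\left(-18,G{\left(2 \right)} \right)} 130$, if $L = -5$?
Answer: $-1782$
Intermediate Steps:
$G{\left(U \right)} = - 5 U$ ($G{\left(U \right)} = U \left(-5\right) = - 5 U$)
$T = 18$ ($T = - 3 \left(-2 - 4\right) = \left(-3\right) \left(-6\right) = 18$)
$z{\left(F,v \right)} = 18 + F + v$ ($z{\left(F,v \right)} = \left(F + v\right) + 18 = 18 + F + v$)
$-482 + z{\left(-18,G{\left(2 \right)} \right)} 130 = -482 + \left(18 - 18 - 10\right) 130 = -482 - 1300 = -1782$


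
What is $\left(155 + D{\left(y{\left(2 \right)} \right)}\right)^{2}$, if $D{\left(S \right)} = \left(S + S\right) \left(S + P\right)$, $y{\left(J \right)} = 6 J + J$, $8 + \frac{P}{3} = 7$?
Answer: $214369$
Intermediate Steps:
$P = -3$ ($P = -24 + 3 \cdot 7 = -24 + 21 = -3$)
$y{\left(J \right)} = 7 J$
$D{\left(S \right)} = 2 S \left(-3 + S\right)$ ($D{\left(S \right)} = \left(S + S\right) \left(S - 3\right) = 2 S \left(-3 + S\right)$)
$\left(155 + D{\left(y{\left(2 \right)} \right)}\right)^{2} = \left(155 + 2 \cdot 7 \cdot 2 \left(-3 + 7 \cdot 2\right)\right)^{2} = \left(155 + 2 \cdot 14 \left(-3 + 14\right)\right)^{2} = \left(155 + 2 \cdot 14 \cdot 11\right)^{2} = \left(155 + 308\right)^{2} = 463^{2} = 214369$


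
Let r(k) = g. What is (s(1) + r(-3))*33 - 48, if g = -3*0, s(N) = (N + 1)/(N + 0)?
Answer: 18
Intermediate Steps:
s(N) = (1 + N)/N
g = 0
r(k) = 0
(s(1) + r(-3))*33 - 48 = ((1 + 1)/1 + 0)*33 - 48 = (1*2 + 0)*33 - 48 = (2 + 0)*33 - 48 = 2*33 - 48 = 66 - 48 = 18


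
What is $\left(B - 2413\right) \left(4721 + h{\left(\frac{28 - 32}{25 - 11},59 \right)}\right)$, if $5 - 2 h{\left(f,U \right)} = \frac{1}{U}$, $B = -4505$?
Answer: $- \frac{1927949748}{59} \approx -3.2677 \cdot 10^{7}$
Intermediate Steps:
$h{\left(f,U \right)} = \frac{5}{2} - \frac{1}{2 U}$
$\left(B - 2413\right) \left(4721 + h{\left(\frac{28 - 32}{25 - 11},59 \right)}\right) = \left(-4505 - 2413\right) \left(4721 + \frac{-1 + 5 \cdot 59}{2 \cdot 59}\right) = - 6918 \left(4721 + \frac{1}{2} \cdot \frac{1}{59} \left(-1 + 295\right)\right) = - 6918 \left(4721 + \frac{1}{2} \cdot \frac{1}{59} \cdot 294\right) = - 6918 \left(4721 + \frac{147}{59}\right) = \left(-6918\right) \frac{278686}{59} = - \frac{1927949748}{59}$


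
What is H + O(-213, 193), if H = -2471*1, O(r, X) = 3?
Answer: -2468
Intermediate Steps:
H = -2471
H + O(-213, 193) = -2471 + 3 = -2468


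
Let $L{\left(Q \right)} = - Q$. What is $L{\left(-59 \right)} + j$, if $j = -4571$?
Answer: $-4512$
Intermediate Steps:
$L{\left(-59 \right)} + j = \left(-1\right) \left(-59\right) - 4571 = 59 - 4571 = -4512$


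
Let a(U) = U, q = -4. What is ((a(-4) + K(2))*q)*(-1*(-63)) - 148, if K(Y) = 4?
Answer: -148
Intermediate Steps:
((a(-4) + K(2))*q)*(-1*(-63)) - 148 = ((-4 + 4)*(-4))*(-1*(-63)) - 148 = (0*(-4))*63 - 148 = 0*63 - 148 = 0 - 148 = -148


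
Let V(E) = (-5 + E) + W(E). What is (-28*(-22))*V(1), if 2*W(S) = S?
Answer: -2156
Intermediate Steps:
W(S) = S/2
V(E) = -5 + 3*E/2 (V(E) = (-5 + E) + E/2 = -5 + 3*E/2)
(-28*(-22))*V(1) = (-28*(-22))*(-5 + (3/2)*1) = 616*(-5 + 3/2) = 616*(-7/2) = -2156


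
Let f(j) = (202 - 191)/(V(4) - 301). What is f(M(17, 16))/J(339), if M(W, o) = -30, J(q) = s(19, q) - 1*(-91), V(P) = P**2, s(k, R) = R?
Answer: -11/122550 ≈ -8.9759e-5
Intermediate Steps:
J(q) = 91 + q (J(q) = q - 1*(-91) = q + 91 = 91 + q)
f(j) = -11/285 (f(j) = (202 - 191)/(4**2 - 301) = 11/(16 - 301) = 11/(-285) = 11*(-1/285) = -11/285)
f(M(17, 16))/J(339) = -11/(285*(91 + 339)) = -11/285/430 = -11/285*1/430 = -11/122550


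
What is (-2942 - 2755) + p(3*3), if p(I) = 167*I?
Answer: -4194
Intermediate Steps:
(-2942 - 2755) + p(3*3) = (-2942 - 2755) + 167*(3*3) = -5697 + 167*9 = -5697 + 1503 = -4194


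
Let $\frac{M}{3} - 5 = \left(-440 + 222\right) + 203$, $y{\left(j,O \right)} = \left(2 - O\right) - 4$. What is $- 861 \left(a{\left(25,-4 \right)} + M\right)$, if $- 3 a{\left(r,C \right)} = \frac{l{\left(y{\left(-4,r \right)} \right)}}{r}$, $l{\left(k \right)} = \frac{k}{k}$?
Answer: $\frac{646037}{25} \approx 25841.0$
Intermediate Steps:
$y{\left(j,O \right)} = -2 - O$ ($y{\left(j,O \right)} = \left(2 - O\right) - 4 = -2 - O$)
$M = -30$ ($M = 15 + 3 \left(\left(-440 + 222\right) + 203\right) = 15 + 3 \left(-218 + 203\right) = 15 + 3 \left(-15\right) = 15 - 45 = -30$)
$l{\left(k \right)} = 1$
$a{\left(r,C \right)} = - \frac{1}{3 r}$ ($a{\left(r,C \right)} = - \frac{1 \frac{1}{r}}{3} = - \frac{1}{3 r}$)
$- 861 \left(a{\left(25,-4 \right)} + M\right) = - 861 \left(- \frac{1}{3 \cdot 25} - 30\right) = - 861 \left(\left(- \frac{1}{3}\right) \frac{1}{25} - 30\right) = - 861 \left(- \frac{1}{75} - 30\right) = \left(-861\right) \left(- \frac{2251}{75}\right) = \frac{646037}{25}$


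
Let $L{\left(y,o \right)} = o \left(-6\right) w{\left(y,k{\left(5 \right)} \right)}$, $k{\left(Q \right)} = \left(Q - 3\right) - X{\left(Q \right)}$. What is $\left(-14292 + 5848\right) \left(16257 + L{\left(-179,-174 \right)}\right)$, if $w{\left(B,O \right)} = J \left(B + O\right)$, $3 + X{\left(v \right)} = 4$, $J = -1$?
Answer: $-1706439516$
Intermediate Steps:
$X{\left(v \right)} = 1$ ($X{\left(v \right)} = -3 + 4 = 1$)
$k{\left(Q \right)} = -4 + Q$ ($k{\left(Q \right)} = \left(Q - 3\right) - 1 = \left(-3 + Q\right) - 1 = -4 + Q$)
$w{\left(B,O \right)} = - B - O$ ($w{\left(B,O \right)} = - (B + O) = - B - O$)
$L{\left(y,o \right)} = - 6 o \left(-1 - y\right)$ ($L{\left(y,o \right)} = o \left(-6\right) \left(- y - \left(-4 + 5\right)\right) = - 6 o \left(- y - 1\right) = - 6 o \left(-1 - y\right)$)
$\left(-14292 + 5848\right) \left(16257 + L{\left(-179,-174 \right)}\right) = \left(-14292 + 5848\right) \left(16257 + 6 \left(-174\right) \left(1 - 179\right)\right) = - 8444 \left(16257 + 6 \left(-174\right) \left(-178\right)\right) = - 8444 \left(16257 + 185832\right) = \left(-8444\right) 202089 = -1706439516$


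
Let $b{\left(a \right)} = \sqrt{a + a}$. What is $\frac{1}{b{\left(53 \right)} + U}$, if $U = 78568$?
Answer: $\frac{39284}{3086465259} - \frac{\sqrt{106}}{6172930518} \approx 1.2726 \cdot 10^{-5}$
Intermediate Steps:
$b{\left(a \right)} = \sqrt{2} \sqrt{a}$ ($b{\left(a \right)} = \sqrt{2 a} = \sqrt{2} \sqrt{a}$)
$\frac{1}{b{\left(53 \right)} + U} = \frac{1}{\sqrt{2} \sqrt{53} + 78568} = \frac{1}{\sqrt{106} + 78568} = \frac{1}{78568 + \sqrt{106}}$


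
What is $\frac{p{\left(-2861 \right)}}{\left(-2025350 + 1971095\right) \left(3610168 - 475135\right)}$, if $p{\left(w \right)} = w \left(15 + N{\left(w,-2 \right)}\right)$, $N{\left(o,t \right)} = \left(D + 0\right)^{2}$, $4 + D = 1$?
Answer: $\frac{22888}{56697071805} \approx 4.0369 \cdot 10^{-7}$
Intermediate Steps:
$D = -3$ ($D = -4 + 1 = -3$)
$N{\left(o,t \right)} = 9$ ($N{\left(o,t \right)} = \left(-3 + 0\right)^{2} = \left(-3\right)^{2} = 9$)
$p{\left(w \right)} = 24 w$ ($p{\left(w \right)} = w \left(15 + 9\right) = w 24 = 24 w$)
$\frac{p{\left(-2861 \right)}}{\left(-2025350 + 1971095\right) \left(3610168 - 475135\right)} = \frac{24 \left(-2861\right)}{\left(-2025350 + 1971095\right) \left(3610168 - 475135\right)} = - \frac{68664}{\left(-54255\right) 3135033} = - \frac{68664}{-170091215415} = \left(-68664\right) \left(- \frac{1}{170091215415}\right) = \frac{22888}{56697071805}$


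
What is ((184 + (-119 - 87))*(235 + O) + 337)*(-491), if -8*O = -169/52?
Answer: 38038261/16 ≈ 2.3774e+6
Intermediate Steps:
O = 13/32 (O = -(-169)/(8*52) = -1/8*(-13/4) = 13/32 ≈ 0.40625)
((184 + (-119 - 87))*(235 + O) + 337)*(-491) = ((184 + (-119 - 87))*(235 + 13/32) + 337)*(-491) = ((184 - 206)*(7533/32) + 337)*(-491) = (-22*7533/32 + 337)*(-491) = (-82863/16 + 337)*(-491) = -77471/16*(-491) = 38038261/16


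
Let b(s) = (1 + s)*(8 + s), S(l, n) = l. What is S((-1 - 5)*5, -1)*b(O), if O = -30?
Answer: -19140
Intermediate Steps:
S((-1 - 5)*5, -1)*b(O) = ((-1 - 5)*5)*(8 + (-30)**2 + 9*(-30)) = (-6*5)*(8 + 900 - 270) = -30*638 = -19140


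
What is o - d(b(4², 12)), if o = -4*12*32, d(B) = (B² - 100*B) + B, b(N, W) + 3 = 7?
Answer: -1156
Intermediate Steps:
b(N, W) = 4 (b(N, W) = -3 + 7 = 4)
d(B) = B² - 99*B
o = -1536 (o = -48*32 = -1536)
o - d(b(4², 12)) = -1536 - 4*(-99 + 4) = -1536 - 4*(-95) = -1536 - 1*(-380) = -1536 + 380 = -1156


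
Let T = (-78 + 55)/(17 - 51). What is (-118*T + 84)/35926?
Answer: 1/8602 ≈ 0.00011625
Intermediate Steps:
T = 23/34 (T = -23/(-34) = -23*(-1/34) = 23/34 ≈ 0.67647)
(-118*T + 84)/35926 = (-118*23/34 + 84)/35926 = (-1357/17 + 84)*(1/35926) = (71/17)*(1/35926) = 1/8602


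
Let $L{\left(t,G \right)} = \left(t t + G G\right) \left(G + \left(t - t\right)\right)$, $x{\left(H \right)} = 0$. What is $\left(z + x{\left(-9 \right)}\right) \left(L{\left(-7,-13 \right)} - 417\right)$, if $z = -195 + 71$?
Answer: $403124$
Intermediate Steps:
$z = -124$
$L{\left(t,G \right)} = G \left(G^{2} + t^{2}\right)$ ($L{\left(t,G \right)} = \left(t^{2} + G^{2}\right) \left(G + 0\right) = \left(G^{2} + t^{2}\right) G = G \left(G^{2} + t^{2}\right)$)
$\left(z + x{\left(-9 \right)}\right) \left(L{\left(-7,-13 \right)} - 417\right) = \left(-124 + 0\right) \left(- 13 \left(\left(-13\right)^{2} + \left(-7\right)^{2}\right) - 417\right) = - 124 \left(- 13 \left(169 + 49\right) - 417\right) = - 124 \left(\left(-13\right) 218 - 417\right) = - 124 \left(-2834 - 417\right) = \left(-124\right) \left(-3251\right) = 403124$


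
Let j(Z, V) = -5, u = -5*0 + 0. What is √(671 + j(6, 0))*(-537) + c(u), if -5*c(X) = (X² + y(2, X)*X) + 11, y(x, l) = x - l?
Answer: -11/5 - 1611*√74 ≈ -13861.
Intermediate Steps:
u = 0 (u = 0 + 0 = 0)
c(X) = -11/5 - X²/5 - X*(2 - X)/5 (c(X) = -((X² + (2 - X)*X) + 11)/5 = -((X² + X*(2 - X)) + 11)/5 = -(11 + X² + X*(2 - X))/5 = -11/5 - X²/5 - X*(2 - X)/5)
√(671 + j(6, 0))*(-537) + c(u) = √(671 - 5)*(-537) + (-11/5 - ⅖*0) = √666*(-537) + (-11/5 + 0) = (3*√74)*(-537) - 11/5 = -1611*√74 - 11/5 = -11/5 - 1611*√74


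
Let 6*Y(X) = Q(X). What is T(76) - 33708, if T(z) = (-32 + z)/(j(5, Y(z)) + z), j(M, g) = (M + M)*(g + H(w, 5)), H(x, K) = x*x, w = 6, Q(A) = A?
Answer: -14224743/422 ≈ -33708.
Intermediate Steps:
Y(X) = X/6
H(x, K) = x**2
j(M, g) = 2*M*(36 + g) (j(M, g) = (M + M)*(g + 6**2) = (2*M)*(g + 36) = (2*M)*(36 + g) = 2*M*(36 + g))
T(z) = (-32 + z)/(360 + 8*z/3) (T(z) = (-32 + z)/(2*5*(36 + z/6) + z) = (-32 + z)/((360 + 5*z/3) + z) = (-32 + z)/(360 + 8*z/3))
T(76) - 33708 = 3*(-32 + 76)/(8*(135 + 76)) - 33708 = (3/8)*44/211 - 33708 = (3/8)*(1/211)*44 - 33708 = 33/422 - 33708 = -14224743/422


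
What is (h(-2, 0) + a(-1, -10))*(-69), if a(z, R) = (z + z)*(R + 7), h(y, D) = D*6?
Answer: -414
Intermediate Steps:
h(y, D) = 6*D
a(z, R) = 2*z*(7 + R) (a(z, R) = (2*z)*(7 + R) = 2*z*(7 + R))
(h(-2, 0) + a(-1, -10))*(-69) = (6*0 + 2*(-1)*(7 - 10))*(-69) = (0 + 2*(-1)*(-3))*(-69) = (0 + 6)*(-69) = 6*(-69) = -414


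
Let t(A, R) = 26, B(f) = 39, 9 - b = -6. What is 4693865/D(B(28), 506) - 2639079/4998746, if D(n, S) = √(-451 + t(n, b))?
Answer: -2639079/4998746 - 938773*I*√17/17 ≈ -0.52795 - 2.2769e+5*I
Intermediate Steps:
b = 15 (b = 9 - 1*(-6) = 9 + 6 = 15)
D(n, S) = 5*I*√17 (D(n, S) = √(-451 + 26) = √(-425) = 5*I*√17)
4693865/D(B(28), 506) - 2639079/4998746 = 4693865/((5*I*√17)) - 2639079/4998746 = 4693865*(-I*√17/85) - 2639079*1/4998746 = -938773*I*√17/17 - 2639079/4998746 = -2639079/4998746 - 938773*I*√17/17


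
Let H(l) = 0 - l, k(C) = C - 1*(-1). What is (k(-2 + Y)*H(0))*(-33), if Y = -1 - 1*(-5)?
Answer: 0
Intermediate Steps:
Y = 4 (Y = -1 + 5 = 4)
k(C) = 1 + C (k(C) = C + 1 = 1 + C)
H(l) = -l
(k(-2 + Y)*H(0))*(-33) = ((1 + (-2 + 4))*(-1*0))*(-33) = ((1 + 2)*0)*(-33) = (3*0)*(-33) = 0*(-33) = 0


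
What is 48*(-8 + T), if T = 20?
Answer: 576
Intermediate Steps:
48*(-8 + T) = 48*(-8 + 20) = 48*12 = 576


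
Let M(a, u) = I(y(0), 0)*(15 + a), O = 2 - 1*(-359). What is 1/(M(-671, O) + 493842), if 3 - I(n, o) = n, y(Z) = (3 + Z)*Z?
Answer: 1/491874 ≈ 2.0330e-6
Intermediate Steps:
y(Z) = Z*(3 + Z)
O = 361 (O = 2 + 359 = 361)
I(n, o) = 3 - n
M(a, u) = 45 + 3*a (M(a, u) = (3 - 0*(3 + 0))*(15 + a) = (3 - 0*3)*(15 + a) = (3 - 1*0)*(15 + a) = (3 + 0)*(15 + a) = 3*(15 + a) = 45 + 3*a)
1/(M(-671, O) + 493842) = 1/((45 + 3*(-671)) + 493842) = 1/((45 - 2013) + 493842) = 1/(-1968 + 493842) = 1/491874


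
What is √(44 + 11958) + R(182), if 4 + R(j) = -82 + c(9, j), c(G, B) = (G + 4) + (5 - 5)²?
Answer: -73 + √12002 ≈ 36.554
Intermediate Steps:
c(G, B) = 4 + G (c(G, B) = (4 + G) + 0² = (4 + G) + 0 = 4 + G)
R(j) = -73 (R(j) = -4 + (-82 + (4 + 9)) = -4 + (-82 + 13) = -4 - 69 = -73)
√(44 + 11958) + R(182) = √(44 + 11958) - 73 = √12002 - 73 = -73 + √12002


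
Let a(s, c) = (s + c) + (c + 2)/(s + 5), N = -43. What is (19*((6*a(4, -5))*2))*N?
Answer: 13072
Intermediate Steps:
a(s, c) = c + s + (2 + c)/(5 + s) (a(s, c) = (c + s) + (2 + c)/(5 + s) = c + s + (2 + c)/(5 + s))
(19*((6*a(4, -5))*2))*N = (19*((6*((2 + 4² + 5*4 + 6*(-5) - 5*4)/(5 + 4)))*2))*(-43) = (19*((6*((2 + 16 + 20 - 30 - 20)/9))*2))*(-43) = (19*((6*((⅑)*(-12)))*2))*(-43) = (19*((6*(-4/3))*2))*(-43) = (19*(-8*2))*(-43) = (19*(-16))*(-43) = -304*(-43) = 13072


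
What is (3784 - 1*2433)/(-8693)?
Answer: -1351/8693 ≈ -0.15541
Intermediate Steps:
(3784 - 1*2433)/(-8693) = (3784 - 2433)*(-1/8693) = 1351*(-1/8693) = -1351/8693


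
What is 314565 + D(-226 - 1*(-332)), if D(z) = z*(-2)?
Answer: 314353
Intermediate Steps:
D(z) = -2*z
314565 + D(-226 - 1*(-332)) = 314565 - 2*(-226 - 1*(-332)) = 314565 - 2*(-226 + 332) = 314565 - 2*106 = 314565 - 212 = 314353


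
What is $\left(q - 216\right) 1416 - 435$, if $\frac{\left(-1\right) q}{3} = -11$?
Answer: $-259563$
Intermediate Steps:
$q = 33$ ($q = \left(-3\right) \left(-11\right) = 33$)
$\left(q - 216\right) 1416 - 435 = \left(33 - 216\right) 1416 - 435 = \left(-183\right) 1416 - 435 = -259128 - 435 = -259563$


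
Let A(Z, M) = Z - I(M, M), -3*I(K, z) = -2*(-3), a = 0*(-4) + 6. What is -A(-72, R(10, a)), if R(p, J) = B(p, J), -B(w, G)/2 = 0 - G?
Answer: 70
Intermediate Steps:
B(w, G) = 2*G (B(w, G) = -2*(0 - G) = -(-2)*G = 2*G)
a = 6 (a = 0 + 6 = 6)
R(p, J) = 2*J
I(K, z) = -2 (I(K, z) = -(-2)*(-3)/3 = -1/3*6 = -2)
A(Z, M) = 2 + Z (A(Z, M) = Z - 1*(-2) = Z + 2 = 2 + Z)
-A(-72, R(10, a)) = -(2 - 72) = -1*(-70) = 70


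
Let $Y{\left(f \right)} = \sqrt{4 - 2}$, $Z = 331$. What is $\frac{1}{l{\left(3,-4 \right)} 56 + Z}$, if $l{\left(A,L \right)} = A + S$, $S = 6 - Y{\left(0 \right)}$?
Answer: $\frac{835}{690953} + \frac{56 \sqrt{2}}{690953} \approx 0.0013231$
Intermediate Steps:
$Y{\left(f \right)} = \sqrt{2}$
$S = 6 - \sqrt{2} \approx 4.5858$
$l{\left(A,L \right)} = 6 + A - \sqrt{2}$ ($l{\left(A,L \right)} = A + \left(6 - \sqrt{2}\right) = 6 + A - \sqrt{2}$)
$\frac{1}{l{\left(3,-4 \right)} 56 + Z} = \frac{1}{\left(6 + 3 - \sqrt{2}\right) 56 + 331} = \frac{1}{\left(9 - \sqrt{2}\right) 56 + 331} = \frac{1}{\left(504 - 56 \sqrt{2}\right) + 331} = \frac{1}{835 - 56 \sqrt{2}}$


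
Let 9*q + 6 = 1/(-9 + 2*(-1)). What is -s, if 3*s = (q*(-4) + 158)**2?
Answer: -253128100/29403 ≈ -8608.9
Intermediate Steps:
q = -67/99 (q = -2/3 + 1/(9*(-9 + 2*(-1))) = -2/3 + 1/(9*(-9 - 2)) = -2/3 + (1/9)/(-11) = -2/3 + (1/9)*(-1/11) = -2/3 - 1/99 = -67/99 ≈ -0.67677)
s = 253128100/29403 (s = (-67/99*(-4) + 158)**2/3 = (268/99 + 158)**2/3 = (15910/99)**2/3 = (1/3)*(253128100/9801) = 253128100/29403 ≈ 8608.9)
-s = -1*253128100/29403 = -253128100/29403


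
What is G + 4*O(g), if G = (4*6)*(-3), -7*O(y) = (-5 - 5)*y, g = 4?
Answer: -344/7 ≈ -49.143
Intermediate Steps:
O(y) = 10*y/7 (O(y) = -(-5 - 5)*y/7 = -(-10)*y/7 = 10*y/7)
G = -72 (G = 24*(-3) = -72)
G + 4*O(g) = -72 + 4*((10/7)*4) = -72 + 4*(40/7) = -72 + 160/7 = -344/7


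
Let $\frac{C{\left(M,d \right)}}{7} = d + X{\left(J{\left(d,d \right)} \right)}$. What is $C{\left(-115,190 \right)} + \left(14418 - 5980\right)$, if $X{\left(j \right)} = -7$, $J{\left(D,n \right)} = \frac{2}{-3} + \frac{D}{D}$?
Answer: $9719$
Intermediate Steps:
$J{\left(D,n \right)} = \frac{1}{3}$ ($J{\left(D,n \right)} = 2 \left(- \frac{1}{3}\right) + 1 = - \frac{2}{3} + 1 = \frac{1}{3}$)
$C{\left(M,d \right)} = -49 + 7 d$ ($C{\left(M,d \right)} = 7 \left(d - 7\right) = 7 \left(-7 + d\right) = -49 + 7 d$)
$C{\left(-115,190 \right)} + \left(14418 - 5980\right) = \left(-49 + 7 \cdot 190\right) + \left(14418 - 5980\right) = \left(-49 + 1330\right) + 8438 = 1281 + 8438 = 9719$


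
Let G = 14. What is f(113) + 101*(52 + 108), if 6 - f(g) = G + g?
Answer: 16039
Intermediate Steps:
f(g) = -8 - g (f(g) = 6 - (14 + g) = 6 + (-14 - g) = -8 - g)
f(113) + 101*(52 + 108) = (-8 - 1*113) + 101*(52 + 108) = (-8 - 113) + 101*160 = -121 + 16160 = 16039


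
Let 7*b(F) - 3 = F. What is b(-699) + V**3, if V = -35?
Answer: -300821/7 ≈ -42974.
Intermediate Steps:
b(F) = 3/7 + F/7
b(-699) + V**3 = (3/7 + (1/7)*(-699)) + (-35)**3 = (3/7 - 699/7) - 42875 = -696/7 - 42875 = -300821/7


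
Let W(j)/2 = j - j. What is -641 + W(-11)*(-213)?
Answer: -641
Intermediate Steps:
W(j) = 0 (W(j) = 2*(j - j) = 2*0 = 0)
-641 + W(-11)*(-213) = -641 + 0*(-213) = -641 + 0 = -641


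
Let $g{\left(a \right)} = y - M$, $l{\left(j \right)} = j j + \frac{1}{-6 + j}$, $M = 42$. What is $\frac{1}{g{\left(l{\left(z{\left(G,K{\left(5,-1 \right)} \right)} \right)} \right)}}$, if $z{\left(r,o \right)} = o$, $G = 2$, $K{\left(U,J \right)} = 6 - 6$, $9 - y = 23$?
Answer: $- \frac{1}{56} \approx -0.017857$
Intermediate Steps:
$y = -14$ ($y = 9 - 23 = -14$)
$K{\left(U,J \right)} = 0$ ($K{\left(U,J \right)} = 6 - 6 = 0$)
$l{\left(j \right)} = j^{2} + \frac{1}{-6 + j}$
$g{\left(a \right)} = -56$ ($g{\left(a \right)} = -14 - 42 = -56$)
$\frac{1}{g{\left(l{\left(z{\left(G,K{\left(5,-1 \right)} \right)} \right)} \right)}} = \frac{1}{-56} = - \frac{1}{56}$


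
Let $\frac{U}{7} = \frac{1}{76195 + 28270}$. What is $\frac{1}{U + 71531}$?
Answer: $\frac{104465}{7472485922} \approx 1.398 \cdot 10^{-5}$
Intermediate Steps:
$U = \frac{7}{104465}$ ($U = \frac{7}{76195 + 28270} = \frac{7}{104465} \approx 6.7008 \cdot 10^{-5}$)
$\frac{1}{U + 71531} = \frac{1}{\frac{7}{104465} + 71531} = \frac{1}{\frac{7472485922}{104465}} = \frac{104465}{7472485922}$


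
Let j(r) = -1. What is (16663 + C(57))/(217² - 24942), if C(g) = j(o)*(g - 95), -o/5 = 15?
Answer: 16701/22147 ≈ 0.75410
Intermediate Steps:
o = -75 (o = -5*15 = -75)
C(g) = 95 - g (C(g) = -(g - 95) = -(-95 + g) = 95 - g)
(16663 + C(57))/(217² - 24942) = (16663 + (95 - 1*57))/(217² - 24942) = (16663 + (95 - 57))/(47089 - 24942) = (16663 + 38)/22147 = 16701*(1/22147) = 16701/22147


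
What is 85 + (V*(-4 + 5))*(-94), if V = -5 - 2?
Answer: 743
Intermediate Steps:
V = -7
85 + (V*(-4 + 5))*(-94) = 85 - 7*(-4 + 5)*(-94) = 85 - 7*1*(-94) = 85 - 7*(-94) = 85 + 658 = 743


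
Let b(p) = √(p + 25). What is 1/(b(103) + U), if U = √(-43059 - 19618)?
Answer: 1/(8*√2 + I*√62677) ≈ 0.00018014 - 0.0039862*I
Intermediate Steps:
U = I*√62677 (U = √(-62677) = I*√62677 ≈ 250.35*I)
b(p) = √(25 + p)
1/(b(103) + U) = 1/(√(25 + 103) + I*√62677) = 1/(√128 + I*√62677) = 1/(8*√2 + I*√62677)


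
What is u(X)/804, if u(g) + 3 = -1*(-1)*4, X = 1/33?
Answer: 1/804 ≈ 0.0012438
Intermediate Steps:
X = 1/33 ≈ 0.030303
u(g) = 1 (u(g) = -3 - 1*(-1)*4 = -3 + 1*4 = -3 + 4 = 1)
u(X)/804 = 1/804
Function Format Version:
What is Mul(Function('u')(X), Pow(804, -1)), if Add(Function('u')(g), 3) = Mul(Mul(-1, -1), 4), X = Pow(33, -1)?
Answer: Rational(1, 804) ≈ 0.0012438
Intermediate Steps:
X = Rational(1, 33) ≈ 0.030303
Function('u')(g) = 1 (Function('u')(g) = Add(-3, Mul(Mul(-1, -1), 4)) = Add(-3, Mul(1, 4)) = Add(-3, 4) = 1)
Mul(Function('u')(X), Pow(804, -1)) = Mul(1, Pow(804, -1)) = Mul(1, Rational(1, 804)) = Rational(1, 804)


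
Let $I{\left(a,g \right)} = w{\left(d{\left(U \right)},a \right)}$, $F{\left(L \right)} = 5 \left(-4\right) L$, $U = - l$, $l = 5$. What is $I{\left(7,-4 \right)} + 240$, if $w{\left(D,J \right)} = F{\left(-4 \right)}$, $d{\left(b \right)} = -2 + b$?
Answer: $320$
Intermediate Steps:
$U = -5$ ($U = \left(-1\right) 5 = -5$)
$F{\left(L \right)} = - 20 L$
$w{\left(D,J \right)} = 80$ ($w{\left(D,J \right)} = \left(-20\right) \left(-4\right) = 80$)
$I{\left(a,g \right)} = 80$
$I{\left(7,-4 \right)} + 240 = 80 + 240 = 320$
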